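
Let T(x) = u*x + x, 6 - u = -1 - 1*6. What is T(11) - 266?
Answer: -112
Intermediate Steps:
u = 13 (u = 6 - (-1 - 1*6) = 6 - (-1 - 6) = 6 - 1*(-7) = 6 + 7 = 13)
T(x) = 14*x (T(x) = 13*x + x = 14*x)
T(11) - 266 = 14*11 - 266 = 154 - 266 = -112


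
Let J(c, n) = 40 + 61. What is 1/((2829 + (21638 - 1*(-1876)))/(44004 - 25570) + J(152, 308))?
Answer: 18434/1888177 ≈ 0.0097629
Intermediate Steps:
J(c, n) = 101
1/((2829 + (21638 - 1*(-1876)))/(44004 - 25570) + J(152, 308)) = 1/((2829 + (21638 - 1*(-1876)))/(44004 - 25570) + 101) = 1/((2829 + (21638 + 1876))/18434 + 101) = 1/((2829 + 23514)*(1/18434) + 101) = 1/(26343*(1/18434) + 101) = 1/(26343/18434 + 101) = 1/(1888177/18434) = 18434/1888177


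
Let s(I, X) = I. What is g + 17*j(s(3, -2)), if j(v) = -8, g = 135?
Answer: -1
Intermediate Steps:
g + 17*j(s(3, -2)) = 135 + 17*(-8) = 135 - 136 = -1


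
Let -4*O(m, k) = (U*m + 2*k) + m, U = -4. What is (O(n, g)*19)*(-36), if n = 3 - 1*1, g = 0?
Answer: -1026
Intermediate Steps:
n = 2 (n = 3 - 1 = 2)
O(m, k) = -k/2 + 3*m/4 (O(m, k) = -((-4*m + 2*k) + m)/4 = -(-3*m + 2*k)/4 = -k/2 + 3*m/4)
(O(n, g)*19)*(-36) = ((-½*0 + (¾)*2)*19)*(-36) = ((0 + 3/2)*19)*(-36) = ((3/2)*19)*(-36) = (57/2)*(-36) = -1026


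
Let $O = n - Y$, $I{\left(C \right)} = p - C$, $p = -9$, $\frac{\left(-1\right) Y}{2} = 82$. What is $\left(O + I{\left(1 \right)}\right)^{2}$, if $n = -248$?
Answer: $8836$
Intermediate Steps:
$Y = -164$ ($Y = \left(-2\right) 82 = -164$)
$I{\left(C \right)} = -9 - C$
$O = -84$ ($O = -248 - -164 = -248 + 164 = -84$)
$\left(O + I{\left(1 \right)}\right)^{2} = \left(-84 - 10\right)^{2} = \left(-94\right)^{2} = 8836$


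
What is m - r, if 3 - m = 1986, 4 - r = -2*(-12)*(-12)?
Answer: -2275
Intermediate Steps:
r = 292 (r = 4 - (-2*(-12))*(-12) = 4 - 24*(-12) = 4 - 1*(-288) = 4 + 288 = 292)
m = -1983 (m = 3 - 1*1986 = 3 - 1986 = -1983)
m - r = -1983 - 1*292 = -1983 - 292 = -2275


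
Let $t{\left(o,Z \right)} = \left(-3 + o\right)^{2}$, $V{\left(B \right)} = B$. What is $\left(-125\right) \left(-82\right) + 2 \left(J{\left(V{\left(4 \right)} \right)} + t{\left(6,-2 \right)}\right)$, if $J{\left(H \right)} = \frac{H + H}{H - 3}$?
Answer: $10284$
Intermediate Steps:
$J{\left(H \right)} = \frac{2 H}{-3 + H}$
$\left(-125\right) \left(-82\right) + 2 \left(J{\left(V{\left(4 \right)} \right)} + t{\left(6,-2 \right)}\right) = \left(-125\right) \left(-82\right) + 2 \left(2 \cdot 4 \frac{1}{-3 + 4} + \left(-3 + 6\right)^{2}\right) = 10250 + 2 \left(2 \cdot 4 \cdot 1^{-1} + 3^{2}\right) = 10250 + 2 \left(2 \cdot 4 \cdot 1 + 9\right) = 10250 + 2 \left(8 + 9\right) = 10250 + 2 \cdot 17 = 10250 + 34 = 10284$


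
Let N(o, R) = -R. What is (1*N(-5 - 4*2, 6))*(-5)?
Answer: 30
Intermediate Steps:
(1*N(-5 - 4*2, 6))*(-5) = (1*(-1*6))*(-5) = (1*(-6))*(-5) = -6*(-5) = 30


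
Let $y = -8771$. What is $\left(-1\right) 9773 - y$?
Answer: $-1002$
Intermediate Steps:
$\left(-1\right) 9773 - y = \left(-1\right) 9773 - -8771 = -9773 + 8771 = -1002$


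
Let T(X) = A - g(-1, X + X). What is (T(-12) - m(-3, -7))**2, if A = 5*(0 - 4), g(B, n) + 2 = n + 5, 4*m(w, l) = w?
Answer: 49/16 ≈ 3.0625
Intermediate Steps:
m(w, l) = w/4
g(B, n) = 3 + n (g(B, n) = -2 + (n + 5) = -2 + (5 + n) = 3 + n)
A = -20 (A = 5*(-4) = -20)
T(X) = -23 - 2*X (T(X) = -20 - (3 + (X + X)) = -20 - (3 + 2*X) = -20 + (-3 - 2*X) = -23 - 2*X)
(T(-12) - m(-3, -7))**2 = ((-23 - 2*(-12)) - (-3)/4)**2 = ((-23 + 24) - 1*(-3/4))**2 = (1 + 3/4)**2 = (7/4)**2 = 49/16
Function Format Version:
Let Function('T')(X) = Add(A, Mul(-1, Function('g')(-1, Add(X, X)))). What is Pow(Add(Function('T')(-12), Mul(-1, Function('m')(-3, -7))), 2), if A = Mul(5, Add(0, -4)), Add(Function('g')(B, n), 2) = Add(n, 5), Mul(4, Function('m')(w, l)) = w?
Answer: Rational(49, 16) ≈ 3.0625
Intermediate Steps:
Function('m')(w, l) = Mul(Rational(1, 4), w)
Function('g')(B, n) = Add(3, n) (Function('g')(B, n) = Add(-2, Add(n, 5)) = Add(-2, Add(5, n)) = Add(3, n))
A = -20 (A = Mul(5, -4) = -20)
Function('T')(X) = Add(-23, Mul(-2, X)) (Function('T')(X) = Add(-20, Mul(-1, Add(3, Add(X, X)))) = Add(-20, Mul(-1, Add(3, Mul(2, X)))) = Add(-20, Add(-3, Mul(-2, X))) = Add(-23, Mul(-2, X)))
Pow(Add(Function('T')(-12), Mul(-1, Function('m')(-3, -7))), 2) = Pow(Add(Add(-23, Mul(-2, -12)), Mul(-1, Mul(Rational(1, 4), -3))), 2) = Pow(Add(Add(-23, 24), Mul(-1, Rational(-3, 4))), 2) = Pow(Add(1, Rational(3, 4)), 2) = Pow(Rational(7, 4), 2) = Rational(49, 16)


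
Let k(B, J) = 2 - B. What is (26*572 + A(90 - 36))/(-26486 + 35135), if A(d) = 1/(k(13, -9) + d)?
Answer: 639497/371907 ≈ 1.7195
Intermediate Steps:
A(d) = 1/(-11 + d) (A(d) = 1/((2 - 1*13) + d) = 1/((2 - 13) + d) = 1/(-11 + d))
(26*572 + A(90 - 36))/(-26486 + 35135) = (26*572 + 1/(-11 + (90 - 36)))/(-26486 + 35135) = (14872 + 1/(-11 + 54))/8649 = (14872 + 1/43)*(1/8649) = (639497/43)*(1/8649) = 639497/371907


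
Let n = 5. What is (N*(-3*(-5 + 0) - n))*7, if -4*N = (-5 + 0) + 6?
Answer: -35/2 ≈ -17.500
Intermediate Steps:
N = -¼ (N = -((-5 + 0) + 6)/4 = -(-5 + 6)/4 = -¼*1 = -¼ ≈ -0.25000)
(N*(-3*(-5 + 0) - n))*7 = -(-3*(-5 + 0) - 1*5)/4*7 = -(-3*(-5) - 5)/4*7 = -(15 - 5)/4*7 = -¼*10*7 = -5/2*7 = -35/2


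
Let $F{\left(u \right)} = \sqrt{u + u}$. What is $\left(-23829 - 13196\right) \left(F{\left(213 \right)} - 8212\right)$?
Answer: $304049300 - 37025 \sqrt{426} \approx 3.0329 \cdot 10^{8}$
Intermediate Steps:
$F{\left(u \right)} = \sqrt{2} \sqrt{u}$ ($F{\left(u \right)} = \sqrt{2 u} = \sqrt{2} \sqrt{u}$)
$\left(-23829 - 13196\right) \left(F{\left(213 \right)} - 8212\right) = \left(-23829 - 13196\right) \left(\sqrt{2} \sqrt{213} - 8212\right) = - 37025 \left(\sqrt{426} - 8212\right) = - 37025 \left(-8212 + \sqrt{426}\right) = 304049300 - 37025 \sqrt{426}$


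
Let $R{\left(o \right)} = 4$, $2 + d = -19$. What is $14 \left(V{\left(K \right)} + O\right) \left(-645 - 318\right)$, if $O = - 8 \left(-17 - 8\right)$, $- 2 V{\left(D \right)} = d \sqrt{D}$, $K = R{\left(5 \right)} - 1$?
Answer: $-2696400 - 141561 \sqrt{3} \approx -2.9416 \cdot 10^{6}$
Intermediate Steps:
$d = -21$ ($d = -2 - 19 = -21$)
$K = 3$ ($K = 4 - 1 = 3$)
$V{\left(D \right)} = \frac{21 \sqrt{D}}{2}$ ($V{\left(D \right)} = - \frac{\left(-21\right) \sqrt{D}}{2} = \frac{21 \sqrt{D}}{2}$)
$O = 200$ ($O = \left(-8\right) \left(-25\right) = 200$)
$14 \left(V{\left(K \right)} + O\right) \left(-645 - 318\right) = 14 \left(\frac{21 \sqrt{3}}{2} + 200\right) \left(-645 - 318\right) = 14 \left(200 + \frac{21 \sqrt{3}}{2}\right) \left(-963\right) = 14 \left(-192600 - \frac{20223 \sqrt{3}}{2}\right) = -2696400 - 141561 \sqrt{3}$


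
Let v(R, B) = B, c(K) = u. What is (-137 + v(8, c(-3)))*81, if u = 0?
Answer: -11097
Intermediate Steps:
c(K) = 0
(-137 + v(8, c(-3)))*81 = (-137 + 0)*81 = -137*81 = -11097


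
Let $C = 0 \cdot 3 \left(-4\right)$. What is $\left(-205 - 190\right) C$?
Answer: $0$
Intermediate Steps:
$C = 0$ ($C = 0 \left(-4\right) = 0$)
$\left(-205 - 190\right) C = \left(-205 - 190\right) 0 = \left(-395\right) 0 = 0$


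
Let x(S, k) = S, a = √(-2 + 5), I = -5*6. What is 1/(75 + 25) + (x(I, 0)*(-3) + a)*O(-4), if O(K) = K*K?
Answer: 144001/100 + 16*√3 ≈ 1467.7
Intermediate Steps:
O(K) = K²
I = -30
a = √3 ≈ 1.7320
1/(75 + 25) + (x(I, 0)*(-3) + a)*O(-4) = 1/(75 + 25) + (-30*(-3) + √3)*(-4)² = 1/100 + (90 + √3)*16 = 1/100 + (1440 + 16*√3) = 144001/100 + 16*√3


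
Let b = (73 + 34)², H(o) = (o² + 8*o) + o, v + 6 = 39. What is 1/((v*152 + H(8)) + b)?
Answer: 1/16601 ≈ 6.0237e-5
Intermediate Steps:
v = 33 (v = -6 + 39 = 33)
H(o) = o² + 9*o
b = 11449 (b = 107² = 11449)
1/((v*152 + H(8)) + b) = 1/((33*152 + 8*(9 + 8)) + 11449) = 1/((5016 + 8*17) + 11449) = 1/((5016 + 136) + 11449) = 1/(5152 + 11449) = 1/16601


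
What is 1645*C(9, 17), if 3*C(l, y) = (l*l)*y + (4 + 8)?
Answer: 761635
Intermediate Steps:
C(l, y) = 4 + y*l²/3 (C(l, y) = ((l*l)*y + (4 + 8))/3 = (l²*y + 12)/3 = (y*l² + 12)/3 = (12 + y*l²)/3 = 4 + y*l²/3)
1645*C(9, 17) = 1645*(4 + (⅓)*17*9²) = 1645*(4 + (⅓)*17*81) = 1645*(4 + 459) = 1645*463 = 761635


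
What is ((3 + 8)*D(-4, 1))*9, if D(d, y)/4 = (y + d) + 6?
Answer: 1188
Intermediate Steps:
D(d, y) = 24 + 4*d + 4*y (D(d, y) = 4*((y + d) + 6) = 4*((d + y) + 6) = 4*(6 + d + y) = 24 + 4*d + 4*y)
((3 + 8)*D(-4, 1))*9 = ((3 + 8)*(24 + 4*(-4) + 4*1))*9 = (11*(24 - 16 + 4))*9 = (11*12)*9 = 132*9 = 1188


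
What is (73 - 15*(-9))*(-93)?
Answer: -19344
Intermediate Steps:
(73 - 15*(-9))*(-93) = (73 + 135)*(-93) = 208*(-93) = -19344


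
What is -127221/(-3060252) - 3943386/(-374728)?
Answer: 4071044410/385336731 ≈ 10.565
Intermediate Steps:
-127221/(-3060252) - 3943386/(-374728) = -127221*(-1/3060252) - 3943386*(-1/374728) = 42407/1020084 + 63603/6044 = 4071044410/385336731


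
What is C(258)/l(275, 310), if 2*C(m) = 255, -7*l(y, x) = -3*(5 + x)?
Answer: 17/18 ≈ 0.94444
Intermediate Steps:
l(y, x) = 15/7 + 3*x/7 (l(y, x) = -(-3)*(5 + x)/7 = -(-15 - 3*x)/7 = 15/7 + 3*x/7)
C(m) = 255/2 (C(m) = (½)*255 = 255/2)
C(258)/l(275, 310) = 255/(2*(15/7 + (3/7)*310)) = 255/(2*(15/7 + 930/7)) = (255/2)/135 = (255/2)*(1/135) = 17/18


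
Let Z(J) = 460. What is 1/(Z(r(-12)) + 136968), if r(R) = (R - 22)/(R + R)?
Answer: 1/137428 ≈ 7.2765e-6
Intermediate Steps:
r(R) = (-22 + R)/(2*R) (r(R) = (-22 + R)/((2*R)) = (-22 + R)*(1/(2*R)) = (-22 + R)/(2*R))
1/(Z(r(-12)) + 136968) = 1/(460 + 136968) = 1/137428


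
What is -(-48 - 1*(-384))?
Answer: -336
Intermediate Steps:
-(-48 - 1*(-384)) = -(-48 + 384) = -1*336 = -336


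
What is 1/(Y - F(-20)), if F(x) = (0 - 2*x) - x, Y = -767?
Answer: -1/827 ≈ -0.0012092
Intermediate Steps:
F(x) = -3*x (F(x) = -2*x - x = -3*x)
1/(Y - F(-20)) = 1/(-767 - (-3)*(-20)) = 1/(-767 - 1*60) = 1/(-767 - 60) = 1/(-827) = -1/827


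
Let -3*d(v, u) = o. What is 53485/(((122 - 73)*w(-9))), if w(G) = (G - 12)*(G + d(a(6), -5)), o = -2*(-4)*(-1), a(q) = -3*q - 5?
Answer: 2815/343 ≈ 8.2070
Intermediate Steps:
a(q) = -5 - 3*q
o = -8 (o = 8*(-1) = -8)
d(v, u) = 8/3 (d(v, u) = -⅓*(-8) = 8/3)
w(G) = (-12 + G)*(8/3 + G) (w(G) = (G - 12)*(G + 8/3) = (-12 + G)*(8/3 + G))
53485/(((122 - 73)*w(-9))) = 53485/(((122 - 73)*(-32 + (-9)² - 28/3*(-9)))) = 53485/((49*(-32 + 81 + 84))) = 53485/((49*133)) = 53485/6517 = 53485*(1/6517) = 2815/343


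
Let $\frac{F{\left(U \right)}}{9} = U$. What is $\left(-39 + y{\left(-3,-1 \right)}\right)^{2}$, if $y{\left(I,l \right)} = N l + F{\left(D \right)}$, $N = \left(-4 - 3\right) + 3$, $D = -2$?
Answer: $2809$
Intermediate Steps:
$F{\left(U \right)} = 9 U$
$N = -4$ ($N = -7 + 3 = -4$)
$y{\left(I,l \right)} = -18 - 4 l$ ($y{\left(I,l \right)} = - 4 l + 9 \left(-2\right) = - 4 l - 18 = -18 - 4 l$)
$\left(-39 + y{\left(-3,-1 \right)}\right)^{2} = \left(-39 - 14\right)^{2} = \left(-53\right)^{2} = 2809$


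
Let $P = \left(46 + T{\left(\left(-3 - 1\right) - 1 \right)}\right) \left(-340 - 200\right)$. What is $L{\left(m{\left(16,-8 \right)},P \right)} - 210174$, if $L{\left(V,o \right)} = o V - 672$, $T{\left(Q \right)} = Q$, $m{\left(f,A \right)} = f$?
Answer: $-565086$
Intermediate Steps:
$P = -22140$ ($P = \left(46 - 5\right) \left(-340 - 200\right) = \left(46 - 5\right) \left(-540\right) = 41 \left(-540\right) = -22140$)
$L{\left(V,o \right)} = -672 + V o$ ($L{\left(V,o \right)} = V o - 672 = -672 + V o$)
$L{\left(m{\left(16,-8 \right)},P \right)} - 210174 = \left(-672 + 16 \left(-22140\right)\right) - 210174 = \left(-672 - 354240\right) - 210174 = -354912 - 210174 = -565086$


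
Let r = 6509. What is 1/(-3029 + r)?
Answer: 1/3480 ≈ 0.00028736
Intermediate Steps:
1/(-3029 + r) = 1/(-3029 + 6509) = 1/3480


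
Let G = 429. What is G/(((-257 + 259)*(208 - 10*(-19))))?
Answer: 429/796 ≈ 0.53894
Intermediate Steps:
G/(((-257 + 259)*(208 - 10*(-19)))) = 429/(((-257 + 259)*(208 - 10*(-19)))) = 429/((2*(208 + 190))) = 429/((2*398)) = 429/796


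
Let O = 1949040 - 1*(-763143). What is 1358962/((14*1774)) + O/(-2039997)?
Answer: 450819771021/8444227582 ≈ 53.388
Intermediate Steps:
O = 2712183 (O = 1949040 + 763143 = 2712183)
1358962/((14*1774)) + O/(-2039997) = 1358962/((14*1774)) + 2712183/(-2039997) = 1358962/24836 + 2712183*(-1/2039997) = 1358962*(1/24836) - 904061/679999 = 679481/12418 - 904061/679999 = 450819771021/8444227582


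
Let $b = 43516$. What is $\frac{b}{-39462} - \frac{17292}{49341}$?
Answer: $- \frac{471583310}{324515757} \approx -1.4532$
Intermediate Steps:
$\frac{b}{-39462} - \frac{17292}{49341} = \frac{43516}{-39462} - \frac{17292}{49341} = 43516 \left(- \frac{1}{39462}\right) - \frac{5764}{16447} = - \frac{21758}{19731} - \frac{5764}{16447} = - \frac{471583310}{324515757}$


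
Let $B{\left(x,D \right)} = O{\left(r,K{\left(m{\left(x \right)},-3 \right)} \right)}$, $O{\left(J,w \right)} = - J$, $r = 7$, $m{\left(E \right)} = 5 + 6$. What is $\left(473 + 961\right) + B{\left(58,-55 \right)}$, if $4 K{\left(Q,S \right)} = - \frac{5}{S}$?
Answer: $1427$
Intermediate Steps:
$m{\left(E \right)} = 11$
$K{\left(Q,S \right)} = - \frac{5}{4 S}$ ($K{\left(Q,S \right)} = \frac{\left(-5\right) \frac{1}{S}}{4} = - \frac{5}{4 S}$)
$B{\left(x,D \right)} = -7$ ($B{\left(x,D \right)} = \left(-1\right) 7 = -7$)
$\left(473 + 961\right) + B{\left(58,-55 \right)} = \left(473 + 961\right) - 7 = 1434 - 7 = 1427$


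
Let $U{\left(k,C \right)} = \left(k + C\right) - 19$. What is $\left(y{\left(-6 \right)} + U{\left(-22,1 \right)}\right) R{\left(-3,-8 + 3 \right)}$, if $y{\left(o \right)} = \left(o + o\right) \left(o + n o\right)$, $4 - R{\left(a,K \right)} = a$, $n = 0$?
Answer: $224$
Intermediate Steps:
$R{\left(a,K \right)} = 4 - a$
$U{\left(k,C \right)} = -19 + C + k$ ($U{\left(k,C \right)} = \left(C + k\right) - 19 = -19 + C + k$)
$y{\left(o \right)} = 2 o^{2}$ ($y{\left(o \right)} = \left(o + o\right) \left(o + 0 o\right) = 2 o \left(o + 0\right) = 2 o o = 2 o^{2}$)
$\left(y{\left(-6 \right)} + U{\left(-22,1 \right)}\right) R{\left(-3,-8 + 3 \right)} = \left(2 \left(-6\right)^{2} - 40\right) \left(4 - -3\right) = \left(2 \cdot 36 - 40\right) \left(4 + 3\right) = \left(72 - 40\right) 7 = 32 \cdot 7 = 224$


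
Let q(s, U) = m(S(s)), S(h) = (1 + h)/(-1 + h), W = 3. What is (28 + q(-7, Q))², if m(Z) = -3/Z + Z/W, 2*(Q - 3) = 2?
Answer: 9409/16 ≈ 588.06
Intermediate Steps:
Q = 4 (Q = 3 + (½)*2 = 3 + 1 = 4)
S(h) = (1 + h)/(-1 + h)
m(Z) = -3/Z + Z/3
q(s, U) = -3*(-1 + s)/(1 + s) + (1 + s)/(3*(-1 + s)) (q(s, U) = -3*(-1 + s)/(1 + s) + ((1 + s)/(-1 + s))/3 = -3*(-1 + s)/(1 + s) + (1 + s)/(3*(-1 + s)))
(28 + q(-7, Q))² = (28 + 4*(-2 - 2*(-7)² + 5*(-7))/(3*(-1 + (-7)²)))² = (28 + 4*(-2 - 2*49 - 35)/(3*(-1 + 49)))² = (28 + (4/3)*(-2 - 98 - 35)/48)² = (28 + (4/3)*(1/48)*(-135))² = (28 - 15/4)² = (97/4)² = 9409/16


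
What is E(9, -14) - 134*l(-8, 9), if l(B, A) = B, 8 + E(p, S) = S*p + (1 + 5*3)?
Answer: 954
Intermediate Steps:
E(p, S) = 8 + S*p (E(p, S) = -8 + (S*p + (1 + 5*3)) = -8 + (S*p + (1 + 15)) = -8 + (S*p + 16) = -8 + (16 + S*p) = 8 + S*p)
E(9, -14) - 134*l(-8, 9) = (8 - 14*9) - 134*(-8) = (8 - 126) + 1072 = -118 + 1072 = 954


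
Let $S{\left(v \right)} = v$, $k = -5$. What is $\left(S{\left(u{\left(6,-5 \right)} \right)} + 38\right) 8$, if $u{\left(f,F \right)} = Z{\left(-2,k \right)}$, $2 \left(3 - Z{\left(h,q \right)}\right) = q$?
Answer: $348$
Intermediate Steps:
$Z{\left(h,q \right)} = 3 - \frac{q}{2}$
$u{\left(f,F \right)} = \frac{11}{2}$ ($u{\left(f,F \right)} = 3 - - \frac{5}{2} = 3 + \frac{5}{2} = \frac{11}{2}$)
$\left(S{\left(u{\left(6,-5 \right)} \right)} + 38\right) 8 = \left(\frac{11}{2} + 38\right) 8 = \frac{87}{2} \cdot 8 = 348$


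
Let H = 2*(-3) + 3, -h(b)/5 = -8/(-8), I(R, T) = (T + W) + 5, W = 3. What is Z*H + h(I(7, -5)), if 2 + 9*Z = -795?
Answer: 782/3 ≈ 260.67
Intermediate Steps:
Z = -797/9 (Z = -2/9 + (1/9)*(-795) = -2/9 - 265/3 = -797/9 ≈ -88.556)
I(R, T) = 8 + T (I(R, T) = (T + 3) + 5 = (3 + T) + 5 = 8 + T)
h(b) = -5 (h(b) = -(-40)/(-8) = -(-40)*(-1)/8 = -5*1 = -5)
H = -3 (H = -6 + 3 = -3)
Z*H + h(I(7, -5)) = -797/9*(-3) - 5 = 797/3 - 5 = 782/3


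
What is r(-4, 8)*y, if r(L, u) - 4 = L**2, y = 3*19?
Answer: 1140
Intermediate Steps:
y = 57
r(L, u) = 4 + L**2
r(-4, 8)*y = (4 + (-4)**2)*57 = (4 + 16)*57 = 20*57 = 1140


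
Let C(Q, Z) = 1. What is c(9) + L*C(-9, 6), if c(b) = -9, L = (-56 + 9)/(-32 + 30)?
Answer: 29/2 ≈ 14.500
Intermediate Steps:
L = 47/2 (L = -47/(-2) = -47*(-½) = 47/2 ≈ 23.500)
c(9) + L*C(-9, 6) = -9 + (47/2)*1 = -9 + 47/2 = 29/2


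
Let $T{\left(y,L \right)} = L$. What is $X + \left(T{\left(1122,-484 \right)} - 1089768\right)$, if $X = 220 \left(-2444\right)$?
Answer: $-1627932$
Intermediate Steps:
$X = -537680$
$X + \left(T{\left(1122,-484 \right)} - 1089768\right) = -537680 - 1090252 = -1627932$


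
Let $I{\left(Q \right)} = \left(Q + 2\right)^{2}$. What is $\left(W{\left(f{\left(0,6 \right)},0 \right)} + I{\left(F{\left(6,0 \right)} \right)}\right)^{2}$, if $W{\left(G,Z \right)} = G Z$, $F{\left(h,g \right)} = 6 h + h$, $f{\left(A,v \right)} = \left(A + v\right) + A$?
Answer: $3748096$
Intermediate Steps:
$f{\left(A,v \right)} = v + 2 A$
$F{\left(h,g \right)} = 7 h$
$I{\left(Q \right)} = \left(2 + Q\right)^{2}$
$\left(W{\left(f{\left(0,6 \right)},0 \right)} + I{\left(F{\left(6,0 \right)} \right)}\right)^{2} = \left(\left(6 + 2 \cdot 0\right) 0 + \left(2 + 7 \cdot 6\right)^{2}\right)^{2} = \left(\left(6 + 0\right) 0 + \left(2 + 42\right)^{2}\right)^{2} = \left(6 \cdot 0 + 44^{2}\right)^{2} = \left(0 + 1936\right)^{2} = 1936^{2} = 3748096$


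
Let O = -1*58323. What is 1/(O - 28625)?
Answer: -1/86948 ≈ -1.1501e-5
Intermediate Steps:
O = -58323
1/(O - 28625) = 1/(-58323 - 28625) = 1/(-86948) = -1/86948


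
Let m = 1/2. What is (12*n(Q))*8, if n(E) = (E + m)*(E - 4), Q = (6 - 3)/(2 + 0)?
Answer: -480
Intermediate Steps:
m = ½ ≈ 0.50000
Q = 3/2 ≈ 1.5000
n(E) = (½ + E)*(-4 + E) (n(E) = (E + ½)*(E - 4) = (½ + E)*(-4 + E))
(12*n(Q))*8 = (12*(-2 + (3/2)² - 7/2*3/2))*8 = (12*(-2 + 9/4 - 21/4))*8 = (12*(-5))*8 = -60*8 = -480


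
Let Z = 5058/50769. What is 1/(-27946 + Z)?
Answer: -5641/157642824 ≈ -3.5783e-5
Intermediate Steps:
Z = 562/5641 (Z = 5058*(1/50769) = 562/5641 ≈ 0.099628)
1/(-27946 + Z) = 1/(-27946 + 562/5641) = 1/(-157642824/5641) = -5641/157642824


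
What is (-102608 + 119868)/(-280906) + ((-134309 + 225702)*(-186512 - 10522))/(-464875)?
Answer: 2529207369156736/65293088375 ≈ 38736.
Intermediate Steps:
(-102608 + 119868)/(-280906) + ((-134309 + 225702)*(-186512 - 10522))/(-464875) = 17260*(-1/280906) + (91393*(-197034))*(-1/464875) = -8630/140453 - 18007528362*(-1/464875) = -8630/140453 + 18007528362/464875 = 2529207369156736/65293088375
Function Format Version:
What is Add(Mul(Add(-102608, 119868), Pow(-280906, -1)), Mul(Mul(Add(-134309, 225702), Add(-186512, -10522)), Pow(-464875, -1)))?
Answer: Rational(2529207369156736, 65293088375) ≈ 38736.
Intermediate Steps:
Add(Mul(Add(-102608, 119868), Pow(-280906, -1)), Mul(Mul(Add(-134309, 225702), Add(-186512, -10522)), Pow(-464875, -1))) = Add(Mul(17260, Rational(-1, 280906)), Mul(Mul(91393, -197034), Rational(-1, 464875))) = Add(Rational(-8630, 140453), Mul(-18007528362, Rational(-1, 464875))) = Add(Rational(-8630, 140453), Rational(18007528362, 464875)) = Rational(2529207369156736, 65293088375)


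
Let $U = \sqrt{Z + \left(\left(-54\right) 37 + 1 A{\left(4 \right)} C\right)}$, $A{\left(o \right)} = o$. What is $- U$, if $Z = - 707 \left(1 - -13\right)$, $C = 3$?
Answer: $- 2 i \sqrt{2971} \approx - 109.01 i$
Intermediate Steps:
$Z = -9898$ ($Z = - 707 \left(1 + 13\right) = \left(-707\right) 14 = -9898$)
$U = 2 i \sqrt{2971}$ ($U = \sqrt{-9898 - \left(1998 - 1 \cdot 4 \cdot 3\right)} = \sqrt{-9898 + \left(-1998 + 4 \cdot 3\right)} = \sqrt{-9898 + \left(-1998 + 12\right)} = \sqrt{-9898 - 1986} = \sqrt{-11884} = 2 i \sqrt{2971} \approx 109.01 i$)
$- U = - 2 i \sqrt{2971}$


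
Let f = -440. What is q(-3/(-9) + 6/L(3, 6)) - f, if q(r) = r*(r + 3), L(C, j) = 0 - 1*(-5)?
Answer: 100564/225 ≈ 446.95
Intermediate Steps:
L(C, j) = 5 (L(C, j) = 0 + 5 = 5)
q(r) = r*(3 + r)
q(-3/(-9) + 6/L(3, 6)) - f = (-3/(-9) + 6/5)*(3 + (-3/(-9) + 6/5)) - 1*(-440) = (-3*(-1/9) + 6*(1/5))*(3 + (-3*(-1/9) + 6*(1/5))) + 440 = (1/3 + 6/5)*(3 + (1/3 + 6/5)) + 440 = 23*(3 + 23/15)/15 + 440 = (23/15)*(68/15) + 440 = 1564/225 + 440 = 100564/225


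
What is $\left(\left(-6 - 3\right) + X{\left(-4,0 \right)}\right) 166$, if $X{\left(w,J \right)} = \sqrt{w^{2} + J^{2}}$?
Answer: $-830$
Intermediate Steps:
$X{\left(w,J \right)} = \sqrt{J^{2} + w^{2}}$
$\left(\left(-6 - 3\right) + X{\left(-4,0 \right)}\right) 166 = \left(\left(-6 - 3\right) + \sqrt{0^{2} + \left(-4\right)^{2}}\right) 166 = \left(\left(-6 - 3\right) + \sqrt{0 + 16}\right) 166 = \left(-9 + \sqrt{16}\right) 166 = \left(-9 + 4\right) 166 = \left(-5\right) 166 = -830$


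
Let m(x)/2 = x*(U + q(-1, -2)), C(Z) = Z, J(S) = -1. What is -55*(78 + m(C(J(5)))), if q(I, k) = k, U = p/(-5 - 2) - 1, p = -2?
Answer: -32120/7 ≈ -4588.6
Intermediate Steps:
U = -5/7 (U = -2/(-5 - 2) - 1 = -2/(-7) - 1 = -⅐*(-2) - 1 = 2/7 - 1 = -5/7 ≈ -0.71429)
m(x) = -38*x/7 (m(x) = 2*(x*(-5/7 - 2)) = 2*(x*(-19/7)) = 2*(-19*x/7) = -38*x/7)
-55*(78 + m(C(J(5)))) = -55*(78 - 38/7*(-1)) = -55*(78 + 38/7) = -55*584/7 = -32120/7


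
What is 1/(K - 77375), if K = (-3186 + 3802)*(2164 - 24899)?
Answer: -1/14082135 ≈ -7.1012e-8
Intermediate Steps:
K = -14004760 (K = 616*(-22735) = -14004760)
1/(K - 77375) = 1/(-14004760 - 77375) = 1/(-14082135) = -1/14082135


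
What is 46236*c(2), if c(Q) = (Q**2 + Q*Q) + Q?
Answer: 462360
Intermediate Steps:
c(Q) = Q + 2*Q**2 (c(Q) = (Q**2 + Q**2) + Q = 2*Q**2 + Q = Q + 2*Q**2)
46236*c(2) = 46236*(2*(1 + 2*2)) = 46236*(2*(1 + 4)) = 46236*(2*5) = 46236*10 = 462360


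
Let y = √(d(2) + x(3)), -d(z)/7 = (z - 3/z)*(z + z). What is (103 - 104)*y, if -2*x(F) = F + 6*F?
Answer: -7*I*√2/2 ≈ -4.9497*I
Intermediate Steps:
d(z) = -14*z*(z - 3/z) (d(z) = -7*(z - 3/z)*(z + z) = -7*(z - 3/z)*2*z = -14*z*(z - 3/z))
x(F) = -7*F/2 (x(F) = -(F + 6*F)/2 = -7*F/2)
y = 7*I*√2/2 (y = √((42 - 14*2²) - 7/2*3) = √((42 - 14*4) - 21/2) = √((42 - 56) - 21/2) = √(-14 - 21/2) = √(-49/2) = 7*I*√2/2 ≈ 4.9497*I)
(103 - 104)*y = (103 - 104)*(7*I*√2/2) = -7*I*√2/2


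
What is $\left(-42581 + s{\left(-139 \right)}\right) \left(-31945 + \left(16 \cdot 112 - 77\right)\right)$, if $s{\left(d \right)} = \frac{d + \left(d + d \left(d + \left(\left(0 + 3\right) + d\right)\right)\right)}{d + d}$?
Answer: $1291350025$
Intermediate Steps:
$s{\left(d \right)} = \frac{2 d + d \left(3 + 2 d\right)}{2 d}$ ($s{\left(d \right)} = \frac{d + \left(d + d \left(d + \left(3 + d\right)\right)\right)}{2 d} = \left(d + \left(d + d \left(3 + 2 d\right)\right)\right) \frac{1}{2 d} = \left(2 d + d \left(3 + 2 d\right)\right) \frac{1}{2 d} = \frac{2 d + d \left(3 + 2 d\right)}{2 d}$)
$\left(-42581 + s{\left(-139 \right)}\right) \left(-31945 + \left(16 \cdot 112 - 77\right)\right) = \left(-42581 + \left(\frac{5}{2} - 139\right)\right) \left(-31945 + \left(16 \cdot 112 - 77\right)\right) = \left(-42581 - \frac{273}{2}\right) \left(-31945 + \left(1792 - 77\right)\right) = - \frac{85435 \left(-31945 + 1715\right)}{2} = \left(- \frac{85435}{2}\right) \left(-30230\right) = 1291350025$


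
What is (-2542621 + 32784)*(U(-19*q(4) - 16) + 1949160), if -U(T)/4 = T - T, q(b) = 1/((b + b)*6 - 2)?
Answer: -4892073886920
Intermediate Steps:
q(b) = 1/(-2 + 12*b) (q(b) = 1/((2*b)*6 - 2) = 1/(12*b - 2) = 1/(-2 + 12*b))
U(T) = 0 (U(T) = -4*(T - T) = -4*0 = 0)
(-2542621 + 32784)*(U(-19*q(4) - 16) + 1949160) = (-2542621 + 32784)*(0 + 1949160) = -2509837*1949160 = -4892073886920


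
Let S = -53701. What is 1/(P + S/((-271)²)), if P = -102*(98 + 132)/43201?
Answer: -3172724641/4042862761 ≈ -0.78477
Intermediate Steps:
P = -23460/43201 (P = -102*230*(1/43201) = -23460*1/43201 = -23460/43201 ≈ -0.54304)
1/(P + S/((-271)²)) = 1/(-23460/43201 - 53701/((-271)²)) = 1/(-23460/43201 - 53701/73441) = 1/(-4042862761/3172724641) = -3172724641/4042862761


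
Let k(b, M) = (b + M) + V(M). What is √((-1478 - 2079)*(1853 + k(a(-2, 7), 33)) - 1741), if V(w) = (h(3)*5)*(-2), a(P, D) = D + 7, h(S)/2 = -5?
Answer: I*√7115741 ≈ 2667.5*I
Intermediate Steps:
h(S) = -10 (h(S) = 2*(-5) = -10)
a(P, D) = 7 + D
V(w) = 100 (V(w) = -10*5*(-2) = -50*(-2) = 100)
k(b, M) = 100 + M + b (k(b, M) = (b + M) + 100 = (M + b) + 100 = 100 + M + b)
√((-1478 - 2079)*(1853 + k(a(-2, 7), 33)) - 1741) = √((-1478 - 2079)*(1853 + (100 + 33 + (7 + 7))) - 1741) = √(-3557*(1853 + (100 + 33 + 14)) - 1741) = √(-3557*(1853 + 147) - 1741) = √(-3557*2000 - 1741) = √(-7114000 - 1741) = √(-7115741) = I*√7115741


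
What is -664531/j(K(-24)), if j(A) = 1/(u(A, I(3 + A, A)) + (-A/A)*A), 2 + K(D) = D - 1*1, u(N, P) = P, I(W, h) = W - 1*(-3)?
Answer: -3987186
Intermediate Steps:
I(W, h) = 3 + W (I(W, h) = W + 3 = 3 + W)
K(D) = -3 + D (K(D) = -2 + (D - 1*1) = -2 + (D - 1) = -2 + (-1 + D) = -3 + D)
j(A) = ⅙ (j(A) = 1/((3 + (3 + A)) + (-A/A)*A) = 1/((6 + A) + (-1*1)*A) = 1/((6 + A) - A) = 1/6 = ⅙)
-664531/j(K(-24)) = -664531/⅙ = -664531*6 = -3987186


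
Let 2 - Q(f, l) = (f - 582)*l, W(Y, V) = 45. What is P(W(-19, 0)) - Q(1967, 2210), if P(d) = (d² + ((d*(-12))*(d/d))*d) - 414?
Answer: 3038159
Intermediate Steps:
Q(f, l) = 2 - l*(-582 + f) (Q(f, l) = 2 - (f - 582)*l = 2 - (-582 + f)*l = 2 - l*(-582 + f))
P(d) = -414 - 11*d² (P(d) = (d² + (-12*d*1)*d) - 414 = (d² + (-12*d)*d) - 414 = (d² - 12*d²) - 414 = -11*d² - 414 = -414 - 11*d²)
P(W(-19, 0)) - Q(1967, 2210) = (-414 - 11*45²) - (2 + 582*2210 - 1*1967*2210) = (-414 - 11*2025) - (2 + 1286220 - 4347070) = (-414 - 22275) - 1*(-3060848) = -22689 + 3060848 = 3038159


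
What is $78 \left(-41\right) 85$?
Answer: $-271830$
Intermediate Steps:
$78 \left(-41\right) 85 = \left(-3198\right) 85 = -271830$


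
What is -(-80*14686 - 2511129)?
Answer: 3686009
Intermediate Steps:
-(-80*14686 - 2511129) = -(-1174880 - 2511129) = -1*(-3686009) = 3686009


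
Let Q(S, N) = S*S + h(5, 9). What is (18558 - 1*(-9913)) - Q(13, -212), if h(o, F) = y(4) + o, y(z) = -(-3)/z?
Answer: 113185/4 ≈ 28296.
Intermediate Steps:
y(z) = 3/z
h(o, F) = ¾ + o (h(o, F) = 3/4 + o = 3*(¼) + o = ¾ + o)
Q(S, N) = 23/4 + S² (Q(S, N) = S*S + (¾ + 5) = S² + 23/4 = 23/4 + S²)
(18558 - 1*(-9913)) - Q(13, -212) = (18558 - 1*(-9913)) - (23/4 + 13²) = (18558 + 9913) - (23/4 + 169) = 28471 - 1*699/4 = 28471 - 699/4 = 113185/4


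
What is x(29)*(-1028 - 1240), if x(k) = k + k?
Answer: -131544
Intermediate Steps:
x(k) = 2*k
x(29)*(-1028 - 1240) = (2*29)*(-1028 - 1240) = 58*(-2268) = -131544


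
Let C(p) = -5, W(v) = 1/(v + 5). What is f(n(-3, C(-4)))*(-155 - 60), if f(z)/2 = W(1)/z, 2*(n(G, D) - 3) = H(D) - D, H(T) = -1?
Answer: -43/3 ≈ -14.333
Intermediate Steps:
W(v) = 1/(5 + v)
n(G, D) = 5/2 - D/2 (n(G, D) = 3 + (-1 - D)/2 = 3 + (-½ - D/2) = 5/2 - D/2)
f(z) = 1/(3*z) (f(z) = 2*(1/((5 + 1)*z)) = 2*(1/(6*z)) = 1/(3*z))
f(n(-3, C(-4)))*(-155 - 60) = (1/(3*(5/2 - ½*(-5))))*(-155 - 60) = (1/(3*(5/2 + 5/2)))*(-215) = ((⅓)/5)*(-215) = ((⅓)*(⅕))*(-215) = (1/15)*(-215) = -43/3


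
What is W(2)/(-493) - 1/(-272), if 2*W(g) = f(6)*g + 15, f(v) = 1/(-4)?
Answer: -3/272 ≈ -0.011029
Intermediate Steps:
f(v) = -¼
W(g) = 15/2 - g/8 (W(g) = (-g/4 + 15)/2 = (15 - g/4)/2 = 15/2 - g/8)
W(2)/(-493) - 1/(-272) = (15/2 - ⅛*2)/(-493) - 1/(-272) = (15/2 - ¼)*(-1/493) - 1*(-1/272) = (29/4)*(-1/493) + 1/272 = -1/68 + 1/272 = -3/272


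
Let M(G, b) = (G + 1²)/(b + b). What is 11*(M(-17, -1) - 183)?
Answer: -1925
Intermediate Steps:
M(G, b) = (1 + G)/(2*b) (M(G, b) = (G + 1)/((2*b)) = (1 + G)*(1/(2*b)) = (1 + G)/(2*b))
11*(M(-17, -1) - 183) = 11*((½)*(1 - 17)/(-1) - 183) = 11*((½)*(-1)*(-16) - 183) = 11*(8 - 183) = 11*(-175) = -1925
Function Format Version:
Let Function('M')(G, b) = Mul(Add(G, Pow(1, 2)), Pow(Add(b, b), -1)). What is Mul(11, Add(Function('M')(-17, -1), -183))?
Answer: -1925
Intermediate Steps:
Function('M')(G, b) = Mul(Rational(1, 2), Pow(b, -1), Add(1, G)) (Function('M')(G, b) = Mul(Add(G, 1), Pow(Mul(2, b), -1)) = Mul(Add(1, G), Mul(Rational(1, 2), Pow(b, -1))) = Mul(Rational(1, 2), Pow(b, -1), Add(1, G)))
Mul(11, Add(Function('M')(-17, -1), -183)) = Mul(11, Add(Mul(Rational(1, 2), Pow(-1, -1), Add(1, -17)), -183)) = Mul(11, Add(Mul(Rational(1, 2), -1, -16), -183)) = Mul(11, Add(8, -183)) = Mul(11, -175) = -1925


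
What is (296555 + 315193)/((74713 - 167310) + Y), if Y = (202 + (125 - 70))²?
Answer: -152937/6637 ≈ -23.043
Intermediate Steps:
Y = 66049 (Y = (202 + 55)² = 257² = 66049)
(296555 + 315193)/((74713 - 167310) + Y) = (296555 + 315193)/((74713 - 167310) + 66049) = 611748/(-92597 + 66049) = 611748/(-26548) = 611748*(-1/26548) = -152937/6637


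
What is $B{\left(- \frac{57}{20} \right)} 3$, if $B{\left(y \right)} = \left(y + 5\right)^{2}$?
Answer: $\frac{5547}{400} \approx 13.867$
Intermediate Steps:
$B{\left(y \right)} = \left(5 + y\right)^{2}$
$B{\left(- \frac{57}{20} \right)} 3 = \left(5 - \frac{57}{20}\right)^{2} \cdot 3 = \left(\frac{43}{20}\right)^{2} \cdot 3 = \frac{1849}{400} \cdot 3 = \frac{5547}{400}$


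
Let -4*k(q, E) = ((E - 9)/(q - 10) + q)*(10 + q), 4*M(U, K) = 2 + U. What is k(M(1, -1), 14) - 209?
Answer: -496245/2368 ≈ -209.56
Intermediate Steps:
M(U, K) = ½ + U/4 (M(U, K) = (2 + U)/4 = ½ + U/4)
k(q, E) = -(10 + q)*(q + (-9 + E)/(-10 + q))/4 (k(q, E) = -((E - 9)/(q - 10) + q)*(10 + q)/4 = -((-9 + E)/(-10 + q) + q)*(10 + q)/4 = -(q + (-9 + E)/(-10 + q))*(10 + q)/4 = -(10 + q)*(q + (-9 + E)/(-10 + q))/4)
k(M(1, -1), 14) - 209 = (90 - (½ + (¼)*1)³ - 10*14 + 109*(½ + (¼)*1) - 1*14*(½ + (¼)*1))/(4*(-10 + (½ + (¼)*1))) - 209 = (90 - (½ + ¼)³ - 140 + 109*(½ + ¼) - 1*14*(½ + ¼))/(4*(-10 + (½ + ¼))) - 209 = (90 - (¾)³ - 140 + 109*(¾) - 1*14*¾)/(4*(-10 + ¾)) - 209 = (90 - 1*27/64 - 140 + 327/4 - 21/2)/(4*(-37/4)) - 209 = (¼)*(-4/37)*(90 - 27/64 - 140 + 327/4 - 21/2) - 209 = (¼)*(-4/37)*(1333/64) - 209 = -1333/2368 - 209 = -496245/2368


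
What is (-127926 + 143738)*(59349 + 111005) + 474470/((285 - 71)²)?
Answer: 61678910521539/22898 ≈ 2.6936e+9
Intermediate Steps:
(-127926 + 143738)*(59349 + 111005) + 474470/((285 - 71)²) = 15812*170354 + 474470/(214²) = 2693637448 + 474470/45796 = 2693637448 + 474470*(1/45796) = 2693637448 + 237235/22898 = 61678910521539/22898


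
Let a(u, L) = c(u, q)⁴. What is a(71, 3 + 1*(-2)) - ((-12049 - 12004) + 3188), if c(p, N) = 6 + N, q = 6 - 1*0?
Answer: 41601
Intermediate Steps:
q = 6 (q = 6 + 0 = 6)
a(u, L) = 20736 (a(u, L) = (6 + 6)⁴ = 12⁴ = 20736)
a(71, 3 + 1*(-2)) - ((-12049 - 12004) + 3188) = 20736 - ((-12049 - 12004) + 3188) = 20736 - (-24053 + 3188) = 20736 - 1*(-20865) = 20736 + 20865 = 41601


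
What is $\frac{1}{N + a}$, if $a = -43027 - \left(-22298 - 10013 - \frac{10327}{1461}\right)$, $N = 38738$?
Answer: $\frac{1461}{40950469} \approx 3.5677 \cdot 10^{-5}$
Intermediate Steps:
$a = - \frac{15645749}{1461}$ ($a = -43027 + \left(22298 - \left(\left(-10327\right) \frac{1}{1461} - 10013\right)\right) = -43027 + \left(22298 - \left(- \frac{10327}{1461} - 10013\right)\right) = -43027 + \left(22298 - - \frac{14639320}{1461}\right) = -43027 + \left(22298 + \frac{14639320}{1461}\right) = -43027 + \frac{47216698}{1461} = - \frac{15645749}{1461} \approx -10709.0$)
$\frac{1}{N + a} = \frac{1}{38738 - \frac{15645749}{1461}} = \frac{1}{\frac{40950469}{1461}} = \frac{1461}{40950469}$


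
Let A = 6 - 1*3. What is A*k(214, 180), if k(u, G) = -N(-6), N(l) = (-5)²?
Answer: -75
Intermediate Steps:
N(l) = 25
A = 3 (A = 6 - 3 = 3)
k(u, G) = -25 (k(u, G) = -1*25 = -25)
A*k(214, 180) = 3*(-25) = -75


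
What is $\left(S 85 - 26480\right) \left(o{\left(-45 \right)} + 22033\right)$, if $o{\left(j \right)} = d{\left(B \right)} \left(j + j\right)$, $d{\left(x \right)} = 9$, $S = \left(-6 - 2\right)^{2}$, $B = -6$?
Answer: $-446531920$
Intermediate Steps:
$S = 64$ ($S = \left(-8\right)^{2} = 64$)
$o{\left(j \right)} = 18 j$ ($o{\left(j \right)} = 9 \left(j + j\right) = 9 \cdot 2 j = 18 j$)
$\left(S 85 - 26480\right) \left(o{\left(-45 \right)} + 22033\right) = \left(64 \cdot 85 - 26480\right) \left(18 \left(-45\right) + 22033\right) = \left(5440 - 26480\right) \left(-810 + 22033\right) = \left(-21040\right) 21223 = -446531920$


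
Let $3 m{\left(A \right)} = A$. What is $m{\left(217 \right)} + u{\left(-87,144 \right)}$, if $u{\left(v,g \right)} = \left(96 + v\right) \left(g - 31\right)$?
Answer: $\frac{3268}{3} \approx 1089.3$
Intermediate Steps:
$m{\left(A \right)} = \frac{A}{3}$
$u{\left(v,g \right)} = \left(-31 + g\right) \left(96 + v\right)$ ($u{\left(v,g \right)} = \left(96 + v\right) \left(-31 + g\right) = \left(-31 + g\right) \left(96 + v\right)$)
$m{\left(217 \right)} + u{\left(-87,144 \right)} = \frac{1}{3} \cdot 217 + \left(-2976 - -2697 + 96 \cdot 144 + 144 \left(-87\right)\right) = \frac{217}{3} + \left(-2976 + 2697 + 13824 - 12528\right) = \frac{217}{3} + 1017 = \frac{3268}{3}$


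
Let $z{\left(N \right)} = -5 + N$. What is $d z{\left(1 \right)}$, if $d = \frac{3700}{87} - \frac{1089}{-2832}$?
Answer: $- \frac{3524381}{20532} \approx -171.65$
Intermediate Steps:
$d = \frac{3524381}{82128}$ ($d = 3700 \cdot \frac{1}{87} - - \frac{363}{944} = \frac{3700}{87} + \frac{363}{944} = \frac{3524381}{82128} \approx 42.913$)
$d z{\left(1 \right)} = \frac{3524381 \left(-5 + 1\right)}{82128} = \frac{3524381}{82128} \left(-4\right) = - \frac{3524381}{20532}$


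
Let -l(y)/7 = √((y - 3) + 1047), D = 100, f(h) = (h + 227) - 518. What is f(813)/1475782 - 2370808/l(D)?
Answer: 261/737891 + 53882*√286/91 ≈ 10013.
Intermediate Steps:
f(h) = -291 + h (f(h) = (227 + h) - 518 = -291 + h)
l(y) = -7*√(1044 + y) (l(y) = -7*√((y - 3) + 1047) = -7*√((-3 + y) + 1047) = -7*√(1044 + y))
f(813)/1475782 - 2370808/l(D) = (-291 + 813)/1475782 - 2370808*(-1/(7*√(1044 + 100))) = 522*(1/1475782) - 2370808*(-√286/4004) = 261/737891 - 2370808*(-√286/4004) = 261/737891 - (-53882)*√286/91 = 261/737891 + 53882*√286/91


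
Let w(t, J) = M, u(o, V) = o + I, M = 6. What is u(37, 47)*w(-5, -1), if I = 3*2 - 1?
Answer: 252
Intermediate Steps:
I = 5 (I = 6 - 1 = 5)
u(o, V) = 5 + o (u(o, V) = o + 5 = 5 + o)
w(t, J) = 6
u(37, 47)*w(-5, -1) = (5 + 37)*6 = 42*6 = 252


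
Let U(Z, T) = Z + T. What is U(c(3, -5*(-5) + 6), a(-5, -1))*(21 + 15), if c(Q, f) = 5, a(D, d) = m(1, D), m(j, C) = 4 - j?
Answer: 288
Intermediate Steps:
a(D, d) = 3 (a(D, d) = 4 - 1*1 = 4 - 1 = 3)
U(Z, T) = T + Z
U(c(3, -5*(-5) + 6), a(-5, -1))*(21 + 15) = (3 + 5)*(21 + 15) = 8*36 = 288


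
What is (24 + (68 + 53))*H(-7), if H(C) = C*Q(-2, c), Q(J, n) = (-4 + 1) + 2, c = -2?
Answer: 1015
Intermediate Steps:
Q(J, n) = -1 (Q(J, n) = -3 + 2 = -1)
H(C) = -C (H(C) = C*(-1) = -C)
(24 + (68 + 53))*H(-7) = (24 + (68 + 53))*(-1*(-7)) = (24 + 121)*7 = 145*7 = 1015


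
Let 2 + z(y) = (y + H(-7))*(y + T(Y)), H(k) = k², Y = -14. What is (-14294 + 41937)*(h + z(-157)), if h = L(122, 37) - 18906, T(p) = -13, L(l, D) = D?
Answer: -14125573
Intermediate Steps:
h = -18869 (h = 37 - 18906 = -18869)
z(y) = -2 + (-13 + y)*(49 + y) (z(y) = -2 + (y + (-7)²)*(y - 13) = -2 + (y + 49)*(-13 + y) = -2 + (49 + y)*(-13 + y) = -2 + (-13 + y)*(49 + y))
(-14294 + 41937)*(h + z(-157)) = (-14294 + 41937)*(-18869 + (-639 + (-157)² + 36*(-157))) = 27643*(-18869 + (-639 + 24649 - 5652)) = 27643*(-18869 + 18358) = 27643*(-511) = -14125573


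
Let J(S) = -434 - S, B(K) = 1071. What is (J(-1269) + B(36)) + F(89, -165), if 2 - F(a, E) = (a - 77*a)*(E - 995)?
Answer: -7844332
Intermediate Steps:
F(a, E) = 2 + 76*a*(-995 + E) (F(a, E) = 2 - (a - 77*a)*(E - 995) = 2 - (-76*a)*(-995 + E) = 2 - (-76)*a*(-995 + E) = 2 + 76*a*(-995 + E))
(J(-1269) + B(36)) + F(89, -165) = ((-434 - 1*(-1269)) + 1071) + (2 - 75620*89 + 76*(-165)*89) = ((-434 + 1269) + 1071) + (2 - 6730180 - 1116060) = (835 + 1071) - 7846238 = 1906 - 7846238 = -7844332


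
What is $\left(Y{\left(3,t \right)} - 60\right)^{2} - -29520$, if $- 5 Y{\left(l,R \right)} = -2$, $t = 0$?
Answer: $\frac{826804}{25} \approx 33072.0$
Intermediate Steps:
$Y{\left(l,R \right)} = \frac{2}{5}$ ($Y{\left(l,R \right)} = \left(- \frac{1}{5}\right) \left(-2\right) = \frac{2}{5}$)
$\left(Y{\left(3,t \right)} - 60\right)^{2} - -29520 = \left(\frac{2}{5} - 60\right)^{2} - -29520 = \left(- \frac{298}{5}\right)^{2} + 29520 = \frac{88804}{25} + 29520 = \frac{826804}{25}$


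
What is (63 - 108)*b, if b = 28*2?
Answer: -2520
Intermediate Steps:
b = 56
(63 - 108)*b = (63 - 108)*56 = -45*56 = -2520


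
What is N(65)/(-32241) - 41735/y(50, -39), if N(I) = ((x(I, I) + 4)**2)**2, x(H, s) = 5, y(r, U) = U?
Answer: 448440752/419133 ≈ 1069.9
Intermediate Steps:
N(I) = 6561 (N(I) = ((5 + 4)**2)**2 = (9**2)**2 = 81**2 = 6561)
N(65)/(-32241) - 41735/y(50, -39) = 6561/(-32241) - 41735/(-39) = 6561*(-1/32241) - 41735*(-1/39) = -2187/10747 + 41735/39 = 448440752/419133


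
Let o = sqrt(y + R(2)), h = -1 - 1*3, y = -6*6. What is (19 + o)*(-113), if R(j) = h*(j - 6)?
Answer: -2147 - 226*I*sqrt(5) ≈ -2147.0 - 505.35*I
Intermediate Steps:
y = -36
h = -4 (h = -1 - 3 = -4)
R(j) = 24 - 4*j (R(j) = -4*(j - 6) = -4*(-6 + j) = 24 - 4*j)
o = 2*I*sqrt(5) (o = sqrt(-36 + (24 - 4*2)) = sqrt(-36 + (24 - 8)) = sqrt(-36 + 16) = sqrt(-20) = 2*I*sqrt(5) ≈ 4.4721*I)
(19 + o)*(-113) = (19 + 2*I*sqrt(5))*(-113) = -2147 - 226*I*sqrt(5)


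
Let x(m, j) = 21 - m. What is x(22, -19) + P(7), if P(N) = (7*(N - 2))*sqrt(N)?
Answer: -1 + 35*sqrt(7) ≈ 91.601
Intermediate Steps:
P(N) = sqrt(N)*(-14 + 7*N) (P(N) = (7*(-2 + N))*sqrt(N) = (-14 + 7*N)*sqrt(N) = sqrt(N)*(-14 + 7*N))
x(22, -19) + P(7) = (21 - 1*22) + 7*sqrt(7)*(-2 + 7) = (21 - 22) + 7*sqrt(7)*5 = -1 + 35*sqrt(7)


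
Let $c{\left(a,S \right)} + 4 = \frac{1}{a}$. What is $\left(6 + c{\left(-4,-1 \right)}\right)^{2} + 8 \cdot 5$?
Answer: $\frac{689}{16} \approx 43.063$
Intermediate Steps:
$c{\left(a,S \right)} = -4 + \frac{1}{a}$
$\left(6 + c{\left(-4,-1 \right)}\right)^{2} + 8 \cdot 5 = \left(6 - \left(4 - \frac{1}{-4}\right)\right)^{2} + 8 \cdot 5 = \left(6 - \frac{17}{4}\right)^{2} + 40 = \left(\frac{7}{4}\right)^{2} + 40 = \frac{49}{16} + 40 = \frac{689}{16}$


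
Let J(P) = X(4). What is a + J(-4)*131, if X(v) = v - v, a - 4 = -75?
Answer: -71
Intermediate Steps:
a = -71 (a = 4 - 75 = -71)
X(v) = 0
J(P) = 0
a + J(-4)*131 = -71 + 0*131 = -71 + 0 = -71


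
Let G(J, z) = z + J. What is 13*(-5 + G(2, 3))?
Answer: 0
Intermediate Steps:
G(J, z) = J + z
13*(-5 + G(2, 3)) = 13*(-5 + (2 + 3)) = 13*(-5 + 5) = 13*0 = 0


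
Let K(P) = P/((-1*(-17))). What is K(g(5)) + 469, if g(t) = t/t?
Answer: 7974/17 ≈ 469.06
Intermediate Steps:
g(t) = 1
K(P) = P/17
K(g(5)) + 469 = (1/17)*1 + 469 = 1/17 + 469 = 7974/17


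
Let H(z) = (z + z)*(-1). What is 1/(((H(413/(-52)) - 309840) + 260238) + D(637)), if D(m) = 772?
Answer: -26/1269167 ≈ -2.0486e-5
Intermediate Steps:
H(z) = -2*z (H(z) = (2*z)*(-1) = -2*z)
1/(((H(413/(-52)) - 309840) + 260238) + D(637)) = 1/(((-826/(-52) - 309840) + 260238) + 772) = 1/(((-826*(-1)/52 - 309840) + 260238) + 772) = 1/(((-2*(-413/52) - 309840) + 260238) + 772) = 1/(((413/26 - 309840) + 260238) + 772) = 1/((-8055427/26 + 260238) + 772) = 1/(-1289239/26 + 772) = 1/(-1269167/26) = -26/1269167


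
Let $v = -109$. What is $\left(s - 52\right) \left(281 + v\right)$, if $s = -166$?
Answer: $-37496$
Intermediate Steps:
$\left(s - 52\right) \left(281 + v\right) = \left(-166 - 52\right) \left(281 - 109\right) = \left(-218\right) 172 = -37496$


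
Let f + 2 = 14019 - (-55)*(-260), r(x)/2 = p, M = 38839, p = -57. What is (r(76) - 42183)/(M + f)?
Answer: -14099/12852 ≈ -1.0970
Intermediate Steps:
r(x) = -114 (r(x) = 2*(-57) = -114)
f = -283 (f = -2 + (14019 - (-55)*(-260)) = -2 + (14019 - 1*14300) = -2 + (14019 - 14300) = -2 - 281 = -283)
(r(76) - 42183)/(M + f) = (-114 - 42183)/(38839 - 283) = -42297/38556 = -42297*1/38556 = -14099/12852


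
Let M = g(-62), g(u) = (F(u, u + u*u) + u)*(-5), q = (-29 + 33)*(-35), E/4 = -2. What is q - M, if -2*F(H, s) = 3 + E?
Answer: -875/2 ≈ -437.50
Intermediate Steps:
E = -8 (E = 4*(-2) = -8)
F(H, s) = 5/2 (F(H, s) = -(3 - 8)/2 = -½*(-5) = 5/2)
q = -140 (q = 4*(-35) = -140)
g(u) = -25/2 - 5*u (g(u) = (5/2 + u)*(-5) = -25/2 - 5*u)
M = 595/2 (M = -25/2 - 5*(-62) = -25/2 + 310 = 595/2 ≈ 297.50)
q - M = -140 - 1*595/2 = -140 - 595/2 = -875/2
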